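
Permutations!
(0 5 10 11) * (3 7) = (0 5 10 11)(3 7) = [5, 1, 2, 7, 4, 10, 6, 3, 8, 9, 11, 0]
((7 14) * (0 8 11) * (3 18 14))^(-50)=[8, 1, 2, 14, 4, 5, 6, 18, 11, 9, 10, 0, 12, 13, 3, 15, 16, 17, 7]=(0 8 11)(3 14)(7 18)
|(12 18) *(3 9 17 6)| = 4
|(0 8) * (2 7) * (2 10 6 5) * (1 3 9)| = 30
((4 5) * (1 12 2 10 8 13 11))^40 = (1 13 10 12 11 8 2) = [0, 13, 1, 3, 4, 5, 6, 7, 2, 9, 12, 8, 11, 10]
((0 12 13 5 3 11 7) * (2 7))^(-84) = (0 3)(2 13)(5 7)(11 12) = [3, 1, 13, 0, 4, 7, 6, 5, 8, 9, 10, 12, 11, 2]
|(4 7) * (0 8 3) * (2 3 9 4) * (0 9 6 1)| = 20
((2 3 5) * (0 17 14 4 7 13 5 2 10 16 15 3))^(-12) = (17) = [0, 1, 2, 3, 4, 5, 6, 7, 8, 9, 10, 11, 12, 13, 14, 15, 16, 17]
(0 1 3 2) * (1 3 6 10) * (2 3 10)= (0 10 1 6 2)= [10, 6, 0, 3, 4, 5, 2, 7, 8, 9, 1]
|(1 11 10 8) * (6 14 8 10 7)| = |(1 11 7 6 14 8)| = 6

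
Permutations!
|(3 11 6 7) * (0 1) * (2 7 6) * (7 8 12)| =|(0 1)(2 8 12 7 3 11)| =6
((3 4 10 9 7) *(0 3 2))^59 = [10, 1, 4, 9, 7, 5, 6, 3, 8, 0, 2] = (0 10 2 4 7 3 9)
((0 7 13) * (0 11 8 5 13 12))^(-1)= (0 12 7)(5 8 11 13)= [12, 1, 2, 3, 4, 8, 6, 0, 11, 9, 10, 13, 7, 5]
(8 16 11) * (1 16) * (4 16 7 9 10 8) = (1 7 9 10 8)(4 16 11) = [0, 7, 2, 3, 16, 5, 6, 9, 1, 10, 8, 4, 12, 13, 14, 15, 11]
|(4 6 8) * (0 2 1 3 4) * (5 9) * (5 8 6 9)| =7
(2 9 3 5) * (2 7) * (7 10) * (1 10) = (1 10 7 2 9 3 5) = [0, 10, 9, 5, 4, 1, 6, 2, 8, 3, 7]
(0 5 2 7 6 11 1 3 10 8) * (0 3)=[5, 0, 7, 10, 4, 2, 11, 6, 3, 9, 8, 1]=(0 5 2 7 6 11 1)(3 10 8)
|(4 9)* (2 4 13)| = |(2 4 9 13)| = 4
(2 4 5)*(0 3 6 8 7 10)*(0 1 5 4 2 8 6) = (0 3)(1 5 8 7 10) = [3, 5, 2, 0, 4, 8, 6, 10, 7, 9, 1]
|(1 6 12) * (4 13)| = 6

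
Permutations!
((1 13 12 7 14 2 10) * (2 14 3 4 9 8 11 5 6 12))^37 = (14)(1 13 2 10)(3 4 9 8 11 5 6 12 7) = [0, 13, 10, 4, 9, 6, 12, 3, 11, 8, 1, 5, 7, 2, 14]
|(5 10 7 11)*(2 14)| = |(2 14)(5 10 7 11)| = 4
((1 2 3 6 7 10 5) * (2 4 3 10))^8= (10)= [0, 1, 2, 3, 4, 5, 6, 7, 8, 9, 10]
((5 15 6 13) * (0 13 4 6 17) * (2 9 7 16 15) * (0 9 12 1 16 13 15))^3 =[9, 15, 16, 3, 6, 1, 4, 2, 8, 5, 10, 11, 0, 12, 14, 7, 17, 13] =(0 9 5 1 15 7 2 16 17 13 12)(4 6)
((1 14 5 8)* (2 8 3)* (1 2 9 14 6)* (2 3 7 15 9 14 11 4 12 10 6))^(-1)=(1 6 10 12 4 11 9 15 7 5 14 3 8 2)=[0, 6, 1, 8, 11, 14, 10, 5, 2, 15, 12, 9, 4, 13, 3, 7]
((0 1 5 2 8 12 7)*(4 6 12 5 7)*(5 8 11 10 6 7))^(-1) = [7, 0, 5, 3, 12, 1, 10, 4, 8, 9, 11, 2, 6] = (0 7 4 12 6 10 11 2 5 1)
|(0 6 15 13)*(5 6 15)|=6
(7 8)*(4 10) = (4 10)(7 8) = [0, 1, 2, 3, 10, 5, 6, 8, 7, 9, 4]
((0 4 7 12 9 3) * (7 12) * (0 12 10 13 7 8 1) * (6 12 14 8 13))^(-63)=(0 14 12 4 8 9 10 1 3 6)(7 13)=[14, 3, 2, 6, 8, 5, 0, 13, 9, 10, 1, 11, 4, 7, 12]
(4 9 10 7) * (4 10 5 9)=(5 9)(7 10)=[0, 1, 2, 3, 4, 9, 6, 10, 8, 5, 7]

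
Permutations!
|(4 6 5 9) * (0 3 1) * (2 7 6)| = |(0 3 1)(2 7 6 5 9 4)| = 6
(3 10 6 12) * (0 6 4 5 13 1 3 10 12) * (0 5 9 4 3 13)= [6, 13, 2, 12, 9, 0, 5, 7, 8, 4, 3, 11, 10, 1]= (0 6 5)(1 13)(3 12 10)(4 9)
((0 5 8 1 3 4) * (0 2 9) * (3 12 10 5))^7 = (0 4 9 3 2)(1 10 8 12 5) = [4, 10, 0, 2, 9, 1, 6, 7, 12, 3, 8, 11, 5]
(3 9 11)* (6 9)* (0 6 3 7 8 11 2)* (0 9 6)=[0, 1, 9, 3, 4, 5, 6, 8, 11, 2, 10, 7]=(2 9)(7 8 11)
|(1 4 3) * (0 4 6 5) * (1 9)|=7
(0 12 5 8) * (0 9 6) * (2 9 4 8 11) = (0 12 5 11 2 9 6)(4 8) = [12, 1, 9, 3, 8, 11, 0, 7, 4, 6, 10, 2, 5]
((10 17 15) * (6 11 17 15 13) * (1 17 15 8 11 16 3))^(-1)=(1 3 16 6 13 17)(8 10 15 11)=[0, 3, 2, 16, 4, 5, 13, 7, 10, 9, 15, 8, 12, 17, 14, 11, 6, 1]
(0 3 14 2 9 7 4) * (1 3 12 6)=(0 12 6 1 3 14 2 9 7 4)=[12, 3, 9, 14, 0, 5, 1, 4, 8, 7, 10, 11, 6, 13, 2]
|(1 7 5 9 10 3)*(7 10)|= 3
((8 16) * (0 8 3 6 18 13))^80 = (0 3 13 16 18 8 6) = [3, 1, 2, 13, 4, 5, 0, 7, 6, 9, 10, 11, 12, 16, 14, 15, 18, 17, 8]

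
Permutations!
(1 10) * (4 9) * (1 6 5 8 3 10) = (3 10 6 5 8)(4 9) = [0, 1, 2, 10, 9, 8, 5, 7, 3, 4, 6]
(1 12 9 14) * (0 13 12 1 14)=(14)(0 13 12 9)=[13, 1, 2, 3, 4, 5, 6, 7, 8, 0, 10, 11, 9, 12, 14]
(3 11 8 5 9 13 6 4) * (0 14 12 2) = (0 14 12 2)(3 11 8 5 9 13 6 4) = [14, 1, 0, 11, 3, 9, 4, 7, 5, 13, 10, 8, 2, 6, 12]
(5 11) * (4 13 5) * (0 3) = (0 3)(4 13 5 11) = [3, 1, 2, 0, 13, 11, 6, 7, 8, 9, 10, 4, 12, 5]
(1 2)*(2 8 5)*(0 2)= [2, 8, 1, 3, 4, 0, 6, 7, 5]= (0 2 1 8 5)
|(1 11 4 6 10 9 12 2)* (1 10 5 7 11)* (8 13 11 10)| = |(2 8 13 11 4 6 5 7 10 9 12)| = 11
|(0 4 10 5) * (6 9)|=4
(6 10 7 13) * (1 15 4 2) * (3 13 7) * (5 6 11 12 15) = (1 5 6 10 3 13 11 12 15 4 2) = [0, 5, 1, 13, 2, 6, 10, 7, 8, 9, 3, 12, 15, 11, 14, 4]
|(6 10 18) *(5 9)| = |(5 9)(6 10 18)| = 6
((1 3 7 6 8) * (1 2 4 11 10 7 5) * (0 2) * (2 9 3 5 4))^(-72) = (11) = [0, 1, 2, 3, 4, 5, 6, 7, 8, 9, 10, 11]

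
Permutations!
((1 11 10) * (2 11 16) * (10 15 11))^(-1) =[0, 10, 16, 3, 4, 5, 6, 7, 8, 9, 2, 15, 12, 13, 14, 11, 1] =(1 10 2 16)(11 15)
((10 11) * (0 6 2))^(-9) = (10 11) = [0, 1, 2, 3, 4, 5, 6, 7, 8, 9, 11, 10]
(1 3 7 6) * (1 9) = (1 3 7 6 9) = [0, 3, 2, 7, 4, 5, 9, 6, 8, 1]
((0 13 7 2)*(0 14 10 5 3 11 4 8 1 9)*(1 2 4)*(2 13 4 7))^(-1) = (0 9 1 11 3 5 10 14 2 13 8 4) = [9, 11, 13, 5, 0, 10, 6, 7, 4, 1, 14, 3, 12, 8, 2]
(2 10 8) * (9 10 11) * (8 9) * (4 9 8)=[0, 1, 11, 3, 9, 5, 6, 7, 2, 10, 8, 4]=(2 11 4 9 10 8)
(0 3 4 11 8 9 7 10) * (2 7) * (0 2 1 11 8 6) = (0 3 4 8 9 1 11 6)(2 7 10) = [3, 11, 7, 4, 8, 5, 0, 10, 9, 1, 2, 6]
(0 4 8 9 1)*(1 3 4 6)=[6, 0, 2, 4, 8, 5, 1, 7, 9, 3]=(0 6 1)(3 4 8 9)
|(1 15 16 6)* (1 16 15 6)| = 3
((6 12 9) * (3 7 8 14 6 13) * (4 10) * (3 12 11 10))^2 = (3 8 6 10)(4 7 14 11)(9 12 13) = [0, 1, 2, 8, 7, 5, 10, 14, 6, 12, 3, 4, 13, 9, 11]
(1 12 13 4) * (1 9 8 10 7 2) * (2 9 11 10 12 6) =(1 6 2)(4 11 10 7 9 8 12 13) =[0, 6, 1, 3, 11, 5, 2, 9, 12, 8, 7, 10, 13, 4]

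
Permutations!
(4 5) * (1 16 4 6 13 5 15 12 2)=(1 16 4 15 12 2)(5 6 13)=[0, 16, 1, 3, 15, 6, 13, 7, 8, 9, 10, 11, 2, 5, 14, 12, 4]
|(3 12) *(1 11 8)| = 6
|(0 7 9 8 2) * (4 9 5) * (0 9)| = 12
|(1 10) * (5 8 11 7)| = 4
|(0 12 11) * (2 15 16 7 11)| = 7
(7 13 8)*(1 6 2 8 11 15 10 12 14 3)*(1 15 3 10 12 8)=(1 6 2)(3 15 12 14 10 8 7 13 11)=[0, 6, 1, 15, 4, 5, 2, 13, 7, 9, 8, 3, 14, 11, 10, 12]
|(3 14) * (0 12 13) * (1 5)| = 6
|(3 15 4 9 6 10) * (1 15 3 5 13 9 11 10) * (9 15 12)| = |(1 12 9 6)(4 11 10 5 13 15)| = 12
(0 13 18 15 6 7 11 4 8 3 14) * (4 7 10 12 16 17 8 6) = (0 13 18 15 4 6 10 12 16 17 8 3 14)(7 11) = [13, 1, 2, 14, 6, 5, 10, 11, 3, 9, 12, 7, 16, 18, 0, 4, 17, 8, 15]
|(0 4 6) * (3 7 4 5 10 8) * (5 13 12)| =|(0 13 12 5 10 8 3 7 4 6)| =10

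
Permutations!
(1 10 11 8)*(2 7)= (1 10 11 8)(2 7)= [0, 10, 7, 3, 4, 5, 6, 2, 1, 9, 11, 8]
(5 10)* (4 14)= [0, 1, 2, 3, 14, 10, 6, 7, 8, 9, 5, 11, 12, 13, 4]= (4 14)(5 10)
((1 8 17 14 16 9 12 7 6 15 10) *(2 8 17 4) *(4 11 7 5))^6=(1 5 6 16 8)(2 10 12 7 14)(4 15 9 11 17)=[0, 5, 10, 3, 15, 6, 16, 14, 1, 11, 12, 17, 7, 13, 2, 9, 8, 4]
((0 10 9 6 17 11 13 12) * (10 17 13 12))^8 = (17) = [0, 1, 2, 3, 4, 5, 6, 7, 8, 9, 10, 11, 12, 13, 14, 15, 16, 17]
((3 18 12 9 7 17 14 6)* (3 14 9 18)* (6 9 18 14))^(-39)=[0, 1, 2, 3, 4, 5, 6, 12, 8, 18, 10, 11, 7, 13, 17, 15, 16, 14, 9]=(7 12)(9 18)(14 17)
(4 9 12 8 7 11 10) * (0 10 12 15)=(0 10 4 9 15)(7 11 12 8)=[10, 1, 2, 3, 9, 5, 6, 11, 7, 15, 4, 12, 8, 13, 14, 0]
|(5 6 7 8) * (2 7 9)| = 6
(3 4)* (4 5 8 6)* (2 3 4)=(2 3 5 8 6)=[0, 1, 3, 5, 4, 8, 2, 7, 6]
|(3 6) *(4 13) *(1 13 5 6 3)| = 5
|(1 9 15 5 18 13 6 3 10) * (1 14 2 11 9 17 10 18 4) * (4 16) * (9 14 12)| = 36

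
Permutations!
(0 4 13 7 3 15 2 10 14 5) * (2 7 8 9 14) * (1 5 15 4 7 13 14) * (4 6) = (0 7 3 6 4 14 15 13 8 9 1 5)(2 10) = [7, 5, 10, 6, 14, 0, 4, 3, 9, 1, 2, 11, 12, 8, 15, 13]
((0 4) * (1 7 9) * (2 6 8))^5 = [4, 9, 8, 3, 0, 5, 2, 1, 6, 7] = (0 4)(1 9 7)(2 8 6)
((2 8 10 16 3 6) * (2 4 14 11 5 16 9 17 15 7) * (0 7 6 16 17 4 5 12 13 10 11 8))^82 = [7, 1, 0, 3, 8, 15, 17, 2, 12, 14, 4, 13, 10, 9, 11, 5, 16, 6] = (0 7 2)(4 8 12 10)(5 15)(6 17)(9 14 11 13)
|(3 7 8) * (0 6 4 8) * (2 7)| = |(0 6 4 8 3 2 7)| = 7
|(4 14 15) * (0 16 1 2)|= 12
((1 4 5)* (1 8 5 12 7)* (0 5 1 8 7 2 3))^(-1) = (0 3 2 12 4 1 8 7 5) = [3, 8, 12, 2, 1, 0, 6, 5, 7, 9, 10, 11, 4]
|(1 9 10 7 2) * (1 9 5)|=4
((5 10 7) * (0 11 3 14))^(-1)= (0 14 3 11)(5 7 10)= [14, 1, 2, 11, 4, 7, 6, 10, 8, 9, 5, 0, 12, 13, 3]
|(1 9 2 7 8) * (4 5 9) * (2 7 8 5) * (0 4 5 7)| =|(0 4 2 8 1 5 9)| =7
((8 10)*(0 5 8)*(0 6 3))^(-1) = (0 3 6 10 8 5) = [3, 1, 2, 6, 4, 0, 10, 7, 5, 9, 8]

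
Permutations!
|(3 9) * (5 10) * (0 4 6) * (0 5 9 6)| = 10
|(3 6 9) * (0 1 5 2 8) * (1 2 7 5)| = 6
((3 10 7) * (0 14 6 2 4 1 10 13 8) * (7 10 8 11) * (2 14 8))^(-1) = (0 8)(1 4 2)(3 7 11 13)(6 14) = [8, 4, 1, 7, 2, 5, 14, 11, 0, 9, 10, 13, 12, 3, 6]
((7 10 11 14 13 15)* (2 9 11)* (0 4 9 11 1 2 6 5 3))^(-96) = (0 9 2 14 15 10 5)(1 11 13 7 6 3 4) = [9, 11, 14, 4, 1, 0, 3, 6, 8, 2, 5, 13, 12, 7, 15, 10]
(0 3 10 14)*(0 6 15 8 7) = (0 3 10 14 6 15 8 7) = [3, 1, 2, 10, 4, 5, 15, 0, 7, 9, 14, 11, 12, 13, 6, 8]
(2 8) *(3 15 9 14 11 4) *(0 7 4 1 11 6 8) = (0 7 4 3 15 9 14 6 8 2)(1 11) = [7, 11, 0, 15, 3, 5, 8, 4, 2, 14, 10, 1, 12, 13, 6, 9]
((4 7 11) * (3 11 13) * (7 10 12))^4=(3 12 11 7 4 13 10)=[0, 1, 2, 12, 13, 5, 6, 4, 8, 9, 3, 7, 11, 10]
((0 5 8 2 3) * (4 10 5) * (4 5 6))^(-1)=(0 3 2 8 5)(4 6 10)=[3, 1, 8, 2, 6, 0, 10, 7, 5, 9, 4]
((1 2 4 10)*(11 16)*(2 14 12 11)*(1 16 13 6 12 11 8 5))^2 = (1 11 6 8)(2 10)(4 16)(5 14 13 12) = [0, 11, 10, 3, 16, 14, 8, 7, 1, 9, 2, 6, 5, 12, 13, 15, 4]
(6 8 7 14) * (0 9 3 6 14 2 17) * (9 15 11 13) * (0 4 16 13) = [15, 1, 17, 6, 16, 5, 8, 2, 7, 3, 10, 0, 12, 9, 14, 11, 13, 4] = (0 15 11)(2 17 4 16 13 9 3 6 8 7)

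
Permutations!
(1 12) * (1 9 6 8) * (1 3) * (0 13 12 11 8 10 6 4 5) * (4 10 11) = [13, 4, 2, 1, 5, 0, 11, 7, 3, 10, 6, 8, 9, 12] = (0 13 12 9 10 6 11 8 3 1 4 5)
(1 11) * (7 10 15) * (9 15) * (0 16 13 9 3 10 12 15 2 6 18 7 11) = [16, 0, 6, 10, 4, 5, 18, 12, 8, 2, 3, 1, 15, 9, 14, 11, 13, 17, 7] = (0 16 13 9 2 6 18 7 12 15 11 1)(3 10)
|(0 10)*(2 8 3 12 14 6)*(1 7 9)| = 6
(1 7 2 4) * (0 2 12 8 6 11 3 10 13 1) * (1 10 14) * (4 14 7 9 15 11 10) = (0 2 14 1 9 15 11 3 7 12 8 6 10 13 4) = [2, 9, 14, 7, 0, 5, 10, 12, 6, 15, 13, 3, 8, 4, 1, 11]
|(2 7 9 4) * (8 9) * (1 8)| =|(1 8 9 4 2 7)| =6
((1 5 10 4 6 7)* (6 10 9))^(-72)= (10)(1 6 5 7 9)= [0, 6, 2, 3, 4, 7, 5, 9, 8, 1, 10]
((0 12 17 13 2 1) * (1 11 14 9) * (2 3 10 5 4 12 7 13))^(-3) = [14, 11, 4, 0, 3, 13, 6, 9, 8, 2, 7, 12, 10, 1, 17, 15, 16, 5] = (0 14 17 5 13 1 11 12 10 7 9 2 4 3)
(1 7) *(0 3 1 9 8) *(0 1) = (0 3)(1 7 9 8) = [3, 7, 2, 0, 4, 5, 6, 9, 1, 8]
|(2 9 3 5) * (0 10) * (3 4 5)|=|(0 10)(2 9 4 5)|=4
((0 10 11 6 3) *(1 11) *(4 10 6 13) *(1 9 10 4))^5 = (0 3 6)(1 13 11)(9 10) = [3, 13, 2, 6, 4, 5, 0, 7, 8, 10, 9, 1, 12, 11]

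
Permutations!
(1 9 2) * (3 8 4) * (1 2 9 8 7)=(9)(1 8 4 3 7)=[0, 8, 2, 7, 3, 5, 6, 1, 4, 9]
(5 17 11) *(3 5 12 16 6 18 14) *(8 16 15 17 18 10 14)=[0, 1, 2, 5, 4, 18, 10, 7, 16, 9, 14, 12, 15, 13, 3, 17, 6, 11, 8]=(3 5 18 8 16 6 10 14)(11 12 15 17)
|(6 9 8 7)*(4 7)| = |(4 7 6 9 8)| = 5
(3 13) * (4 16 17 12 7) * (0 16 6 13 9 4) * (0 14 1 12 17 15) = [16, 12, 2, 9, 6, 5, 13, 14, 8, 4, 10, 11, 7, 3, 1, 0, 15, 17] = (17)(0 16 15)(1 12 7 14)(3 9 4 6 13)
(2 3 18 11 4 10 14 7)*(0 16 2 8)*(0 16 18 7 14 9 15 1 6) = [18, 6, 3, 7, 10, 5, 0, 8, 16, 15, 9, 4, 12, 13, 14, 1, 2, 17, 11] = (0 18 11 4 10 9 15 1 6)(2 3 7 8 16)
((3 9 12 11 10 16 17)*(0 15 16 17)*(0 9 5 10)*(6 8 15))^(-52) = (17)(0 16)(6 9)(8 12)(11 15) = [16, 1, 2, 3, 4, 5, 9, 7, 12, 6, 10, 15, 8, 13, 14, 11, 0, 17]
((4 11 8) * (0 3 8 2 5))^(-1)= (0 5 2 11 4 8 3)= [5, 1, 11, 0, 8, 2, 6, 7, 3, 9, 10, 4]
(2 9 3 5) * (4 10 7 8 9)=(2 4 10 7 8 9 3 5)=[0, 1, 4, 5, 10, 2, 6, 8, 9, 3, 7]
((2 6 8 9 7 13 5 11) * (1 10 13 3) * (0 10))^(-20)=[11, 5, 7, 13, 4, 8, 3, 10, 1, 0, 2, 9, 12, 6]=(0 11 9)(1 5 8)(2 7 10)(3 13 6)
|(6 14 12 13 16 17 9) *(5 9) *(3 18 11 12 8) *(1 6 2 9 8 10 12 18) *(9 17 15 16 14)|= |(1 6 9 2 17 5 8 3)(10 12 13 14)(11 18)(15 16)|= 8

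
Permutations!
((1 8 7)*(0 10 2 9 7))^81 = (0 7 10 1 2 8 9) = [7, 2, 8, 3, 4, 5, 6, 10, 9, 0, 1]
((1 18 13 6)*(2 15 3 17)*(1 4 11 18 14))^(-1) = [0, 14, 17, 15, 6, 5, 13, 7, 8, 9, 10, 4, 12, 18, 1, 2, 16, 3, 11] = (1 14)(2 17 3 15)(4 6 13 18 11)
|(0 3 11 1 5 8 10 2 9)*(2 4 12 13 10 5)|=12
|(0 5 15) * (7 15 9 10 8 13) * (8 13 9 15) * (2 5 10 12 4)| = 11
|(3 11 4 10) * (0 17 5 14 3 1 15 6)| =11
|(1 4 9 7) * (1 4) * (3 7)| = |(3 7 4 9)| = 4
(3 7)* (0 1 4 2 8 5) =(0 1 4 2 8 5)(3 7) =[1, 4, 8, 7, 2, 0, 6, 3, 5]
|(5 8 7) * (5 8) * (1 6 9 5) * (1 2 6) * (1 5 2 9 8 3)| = |(1 5 9 2 6 8 7 3)| = 8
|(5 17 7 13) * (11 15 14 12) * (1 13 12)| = |(1 13 5 17 7 12 11 15 14)| = 9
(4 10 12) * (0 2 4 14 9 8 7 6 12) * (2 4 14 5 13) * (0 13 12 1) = (0 4 10 13 2 14 9 8 7 6 1)(5 12) = [4, 0, 14, 3, 10, 12, 1, 6, 7, 8, 13, 11, 5, 2, 9]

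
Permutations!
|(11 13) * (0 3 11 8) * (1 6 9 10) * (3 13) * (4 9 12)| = 6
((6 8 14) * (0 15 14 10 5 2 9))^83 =(0 14 8 5 9 15 6 10 2) =[14, 1, 0, 3, 4, 9, 10, 7, 5, 15, 2, 11, 12, 13, 8, 6]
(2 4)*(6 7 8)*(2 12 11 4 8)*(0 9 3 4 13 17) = (0 9 3 4 12 11 13 17)(2 8 6 7) = [9, 1, 8, 4, 12, 5, 7, 2, 6, 3, 10, 13, 11, 17, 14, 15, 16, 0]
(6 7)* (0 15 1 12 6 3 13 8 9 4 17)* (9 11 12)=(0 15 1 9 4 17)(3 13 8 11 12 6 7)=[15, 9, 2, 13, 17, 5, 7, 3, 11, 4, 10, 12, 6, 8, 14, 1, 16, 0]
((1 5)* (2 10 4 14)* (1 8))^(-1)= [0, 8, 14, 3, 10, 1, 6, 7, 5, 9, 2, 11, 12, 13, 4]= (1 8 5)(2 14 4 10)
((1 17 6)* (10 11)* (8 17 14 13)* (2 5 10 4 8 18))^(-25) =(1 6 17 8 4 11 10 5 2 18 13 14) =[0, 6, 18, 3, 11, 2, 17, 7, 4, 9, 5, 10, 12, 14, 1, 15, 16, 8, 13]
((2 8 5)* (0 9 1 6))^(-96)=(9)=[0, 1, 2, 3, 4, 5, 6, 7, 8, 9]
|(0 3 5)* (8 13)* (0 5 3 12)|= 2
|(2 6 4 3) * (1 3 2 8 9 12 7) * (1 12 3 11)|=6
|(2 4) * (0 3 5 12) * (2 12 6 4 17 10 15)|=|(0 3 5 6 4 12)(2 17 10 15)|=12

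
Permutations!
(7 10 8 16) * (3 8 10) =[0, 1, 2, 8, 4, 5, 6, 3, 16, 9, 10, 11, 12, 13, 14, 15, 7] =(3 8 16 7)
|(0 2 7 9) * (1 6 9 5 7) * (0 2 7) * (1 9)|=|(0 7 5)(1 6)(2 9)|=6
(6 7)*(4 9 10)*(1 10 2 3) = [0, 10, 3, 1, 9, 5, 7, 6, 8, 2, 4] = (1 10 4 9 2 3)(6 7)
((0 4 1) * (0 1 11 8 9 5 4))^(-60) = (11) = [0, 1, 2, 3, 4, 5, 6, 7, 8, 9, 10, 11]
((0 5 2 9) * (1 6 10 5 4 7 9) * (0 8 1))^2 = (0 7 8 6 5)(1 10 2 4 9) = [7, 10, 4, 3, 9, 0, 5, 8, 6, 1, 2]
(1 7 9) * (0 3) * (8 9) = (0 3)(1 7 8 9) = [3, 7, 2, 0, 4, 5, 6, 8, 9, 1]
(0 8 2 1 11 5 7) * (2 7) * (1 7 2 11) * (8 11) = (0 11 5 8 2 7) = [11, 1, 7, 3, 4, 8, 6, 0, 2, 9, 10, 5]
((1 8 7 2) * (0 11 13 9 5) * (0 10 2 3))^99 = (13) = [0, 1, 2, 3, 4, 5, 6, 7, 8, 9, 10, 11, 12, 13]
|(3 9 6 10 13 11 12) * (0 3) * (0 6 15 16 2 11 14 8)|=|(0 3 9 15 16 2 11 12 6 10 13 14 8)|=13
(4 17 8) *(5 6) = (4 17 8)(5 6) = [0, 1, 2, 3, 17, 6, 5, 7, 4, 9, 10, 11, 12, 13, 14, 15, 16, 8]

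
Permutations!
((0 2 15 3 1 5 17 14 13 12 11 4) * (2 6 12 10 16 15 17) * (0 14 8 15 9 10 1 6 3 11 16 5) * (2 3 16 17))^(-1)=(0 1 13 14 4 11 15 8 17 12 6 3 5 10 9 16)=[1, 13, 2, 5, 11, 10, 3, 7, 17, 16, 9, 15, 6, 14, 4, 8, 0, 12]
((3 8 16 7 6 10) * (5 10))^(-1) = (3 10 5 6 7 16 8) = [0, 1, 2, 10, 4, 6, 7, 16, 3, 9, 5, 11, 12, 13, 14, 15, 8]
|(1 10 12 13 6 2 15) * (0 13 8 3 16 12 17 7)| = 36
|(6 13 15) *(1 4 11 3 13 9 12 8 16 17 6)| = 6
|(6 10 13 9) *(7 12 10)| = 6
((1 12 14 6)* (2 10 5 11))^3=[0, 6, 11, 3, 4, 10, 14, 7, 8, 9, 2, 5, 1, 13, 12]=(1 6 14 12)(2 11 5 10)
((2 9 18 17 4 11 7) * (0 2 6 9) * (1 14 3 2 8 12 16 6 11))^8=(0 4 16 3 18 8 1 6 2 17 12 14 9)=[4, 6, 17, 18, 16, 5, 2, 7, 1, 0, 10, 11, 14, 13, 9, 15, 3, 12, 8]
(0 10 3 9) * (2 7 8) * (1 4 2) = (0 10 3 9)(1 4 2 7 8) = [10, 4, 7, 9, 2, 5, 6, 8, 1, 0, 3]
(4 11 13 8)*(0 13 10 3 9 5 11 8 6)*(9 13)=[9, 1, 2, 13, 8, 11, 0, 7, 4, 5, 3, 10, 12, 6]=(0 9 5 11 10 3 13 6)(4 8)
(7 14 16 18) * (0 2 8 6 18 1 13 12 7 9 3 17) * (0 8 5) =(0 2 5)(1 13 12 7 14 16)(3 17 8 6 18 9) =[2, 13, 5, 17, 4, 0, 18, 14, 6, 3, 10, 11, 7, 12, 16, 15, 1, 8, 9]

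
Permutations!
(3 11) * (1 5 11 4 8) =(1 5 11 3 4 8) =[0, 5, 2, 4, 8, 11, 6, 7, 1, 9, 10, 3]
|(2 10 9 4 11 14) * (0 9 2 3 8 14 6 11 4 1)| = |(0 9 1)(2 10)(3 8 14)(6 11)| = 6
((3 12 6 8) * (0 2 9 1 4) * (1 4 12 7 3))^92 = [0, 1, 2, 3, 4, 5, 6, 7, 8, 9, 10, 11, 12] = (12)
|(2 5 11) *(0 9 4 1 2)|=7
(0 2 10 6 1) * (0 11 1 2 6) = (0 6 2 10)(1 11) = [6, 11, 10, 3, 4, 5, 2, 7, 8, 9, 0, 1]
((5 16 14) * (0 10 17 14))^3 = (0 14)(5 10)(16 17) = [14, 1, 2, 3, 4, 10, 6, 7, 8, 9, 5, 11, 12, 13, 0, 15, 17, 16]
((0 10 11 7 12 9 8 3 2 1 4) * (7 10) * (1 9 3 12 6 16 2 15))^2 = (0 6 2 8 3 1)(4 7 16 9 12 15) = [6, 0, 8, 1, 7, 5, 2, 16, 3, 12, 10, 11, 15, 13, 14, 4, 9]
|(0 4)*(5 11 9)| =|(0 4)(5 11 9)| =6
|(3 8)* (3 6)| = |(3 8 6)| = 3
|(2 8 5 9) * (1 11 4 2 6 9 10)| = |(1 11 4 2 8 5 10)(6 9)| = 14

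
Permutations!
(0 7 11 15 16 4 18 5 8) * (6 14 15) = (0 7 11 6 14 15 16 4 18 5 8) = [7, 1, 2, 3, 18, 8, 14, 11, 0, 9, 10, 6, 12, 13, 15, 16, 4, 17, 5]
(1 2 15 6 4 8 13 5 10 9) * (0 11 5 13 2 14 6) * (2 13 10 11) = [2, 14, 15, 3, 8, 11, 4, 7, 13, 1, 9, 5, 12, 10, 6, 0] = (0 2 15)(1 14 6 4 8 13 10 9)(5 11)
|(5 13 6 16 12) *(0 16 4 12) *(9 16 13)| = 8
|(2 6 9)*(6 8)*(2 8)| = 3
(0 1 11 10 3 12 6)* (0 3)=(0 1 11 10)(3 12 6)=[1, 11, 2, 12, 4, 5, 3, 7, 8, 9, 0, 10, 6]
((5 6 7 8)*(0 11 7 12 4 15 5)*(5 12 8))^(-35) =(0 11 7 5 6 8)(4 15 12) =[11, 1, 2, 3, 15, 6, 8, 5, 0, 9, 10, 7, 4, 13, 14, 12]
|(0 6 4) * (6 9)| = 4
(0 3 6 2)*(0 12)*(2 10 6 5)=[3, 1, 12, 5, 4, 2, 10, 7, 8, 9, 6, 11, 0]=(0 3 5 2 12)(6 10)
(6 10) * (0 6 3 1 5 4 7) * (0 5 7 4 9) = (0 6 10 3 1 7 5 9) = [6, 7, 2, 1, 4, 9, 10, 5, 8, 0, 3]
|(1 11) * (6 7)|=2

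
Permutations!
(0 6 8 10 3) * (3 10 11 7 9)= [6, 1, 2, 0, 4, 5, 8, 9, 11, 3, 10, 7]= (0 6 8 11 7 9 3)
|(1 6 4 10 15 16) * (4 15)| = 4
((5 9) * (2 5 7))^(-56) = (9) = [0, 1, 2, 3, 4, 5, 6, 7, 8, 9]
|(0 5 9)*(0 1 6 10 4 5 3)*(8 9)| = 14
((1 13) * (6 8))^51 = (1 13)(6 8) = [0, 13, 2, 3, 4, 5, 8, 7, 6, 9, 10, 11, 12, 1]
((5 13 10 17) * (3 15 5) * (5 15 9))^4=(3 10 5)(9 17 13)=[0, 1, 2, 10, 4, 3, 6, 7, 8, 17, 5, 11, 12, 9, 14, 15, 16, 13]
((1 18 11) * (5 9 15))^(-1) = (1 11 18)(5 15 9) = [0, 11, 2, 3, 4, 15, 6, 7, 8, 5, 10, 18, 12, 13, 14, 9, 16, 17, 1]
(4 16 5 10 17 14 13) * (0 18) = [18, 1, 2, 3, 16, 10, 6, 7, 8, 9, 17, 11, 12, 4, 13, 15, 5, 14, 0] = (0 18)(4 16 5 10 17 14 13)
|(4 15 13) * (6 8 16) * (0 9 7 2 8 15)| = |(0 9 7 2 8 16 6 15 13 4)| = 10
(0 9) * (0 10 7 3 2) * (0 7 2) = (0 9 10 2 7 3) = [9, 1, 7, 0, 4, 5, 6, 3, 8, 10, 2]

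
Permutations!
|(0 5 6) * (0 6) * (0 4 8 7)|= |(0 5 4 8 7)|= 5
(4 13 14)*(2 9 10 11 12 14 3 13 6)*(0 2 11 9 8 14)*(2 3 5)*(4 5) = [3, 1, 8, 13, 6, 2, 11, 7, 14, 10, 9, 12, 0, 4, 5] = (0 3 13 4 6 11 12)(2 8 14 5)(9 10)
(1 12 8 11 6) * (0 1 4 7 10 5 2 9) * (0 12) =(0 1)(2 9 12 8 11 6 4 7 10 5) =[1, 0, 9, 3, 7, 2, 4, 10, 11, 12, 5, 6, 8]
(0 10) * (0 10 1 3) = (10)(0 1 3) = [1, 3, 2, 0, 4, 5, 6, 7, 8, 9, 10]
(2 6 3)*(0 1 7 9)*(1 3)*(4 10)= (0 3 2 6 1 7 9)(4 10)= [3, 7, 6, 2, 10, 5, 1, 9, 8, 0, 4]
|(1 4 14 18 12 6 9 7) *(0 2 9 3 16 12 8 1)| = |(0 2 9 7)(1 4 14 18 8)(3 16 12 6)| = 20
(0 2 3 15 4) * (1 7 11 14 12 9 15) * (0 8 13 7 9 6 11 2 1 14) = (0 1 9 15 4 8 13 7 2 3 14 12 6 11) = [1, 9, 3, 14, 8, 5, 11, 2, 13, 15, 10, 0, 6, 7, 12, 4]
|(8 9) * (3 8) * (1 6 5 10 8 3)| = 6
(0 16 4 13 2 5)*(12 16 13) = [13, 1, 5, 3, 12, 0, 6, 7, 8, 9, 10, 11, 16, 2, 14, 15, 4] = (0 13 2 5)(4 12 16)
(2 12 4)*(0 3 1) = (0 3 1)(2 12 4) = [3, 0, 12, 1, 2, 5, 6, 7, 8, 9, 10, 11, 4]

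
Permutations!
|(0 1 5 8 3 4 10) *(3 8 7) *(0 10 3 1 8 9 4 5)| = 8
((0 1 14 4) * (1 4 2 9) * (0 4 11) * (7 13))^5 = (0 11)(1 14 2 9)(7 13) = [11, 14, 9, 3, 4, 5, 6, 13, 8, 1, 10, 0, 12, 7, 2]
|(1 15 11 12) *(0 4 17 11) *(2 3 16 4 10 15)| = |(0 10 15)(1 2 3 16 4 17 11 12)| = 24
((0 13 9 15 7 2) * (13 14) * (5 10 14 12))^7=(0 15 14 12 7 13 5 2 9 10)=[15, 1, 9, 3, 4, 2, 6, 13, 8, 10, 0, 11, 7, 5, 12, 14]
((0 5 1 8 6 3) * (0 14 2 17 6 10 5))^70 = [0, 10, 2, 3, 4, 8, 6, 7, 5, 9, 1, 11, 12, 13, 14, 15, 16, 17] = (17)(1 10)(5 8)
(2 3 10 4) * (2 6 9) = (2 3 10 4 6 9) = [0, 1, 3, 10, 6, 5, 9, 7, 8, 2, 4]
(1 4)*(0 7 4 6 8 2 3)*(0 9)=(0 7 4 1 6 8 2 3 9)=[7, 6, 3, 9, 1, 5, 8, 4, 2, 0]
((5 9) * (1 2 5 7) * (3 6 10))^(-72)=(10)(1 9 2 7 5)=[0, 9, 7, 3, 4, 1, 6, 5, 8, 2, 10]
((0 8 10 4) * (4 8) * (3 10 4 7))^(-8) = (0 8 3)(4 10 7) = [8, 1, 2, 0, 10, 5, 6, 4, 3, 9, 7]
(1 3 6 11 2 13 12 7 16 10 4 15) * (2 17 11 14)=(1 3 6 14 2 13 12 7 16 10 4 15)(11 17)=[0, 3, 13, 6, 15, 5, 14, 16, 8, 9, 4, 17, 7, 12, 2, 1, 10, 11]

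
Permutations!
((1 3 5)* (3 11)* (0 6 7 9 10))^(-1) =(0 10 9 7 6)(1 5 3 11) =[10, 5, 2, 11, 4, 3, 0, 6, 8, 7, 9, 1]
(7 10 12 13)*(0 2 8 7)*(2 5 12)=(0 5 12 13)(2 8 7 10)=[5, 1, 8, 3, 4, 12, 6, 10, 7, 9, 2, 11, 13, 0]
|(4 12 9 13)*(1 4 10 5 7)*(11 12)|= |(1 4 11 12 9 13 10 5 7)|= 9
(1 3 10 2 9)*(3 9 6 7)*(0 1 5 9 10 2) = [1, 10, 6, 2, 4, 9, 7, 3, 8, 5, 0] = (0 1 10)(2 6 7 3)(5 9)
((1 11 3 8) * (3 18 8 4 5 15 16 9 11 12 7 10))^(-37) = [0, 7, 2, 5, 15, 16, 6, 3, 12, 18, 4, 8, 10, 13, 14, 9, 11, 17, 1] = (1 7 3 5 16 11 8 12 10 4 15 9 18)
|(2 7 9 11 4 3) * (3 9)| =3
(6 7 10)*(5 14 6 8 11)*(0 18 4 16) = (0 18 4 16)(5 14 6 7 10 8 11) = [18, 1, 2, 3, 16, 14, 7, 10, 11, 9, 8, 5, 12, 13, 6, 15, 0, 17, 4]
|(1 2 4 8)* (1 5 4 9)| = 3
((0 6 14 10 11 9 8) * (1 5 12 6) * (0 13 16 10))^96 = [0, 1, 2, 3, 4, 5, 6, 7, 8, 9, 10, 11, 12, 13, 14, 15, 16] = (16)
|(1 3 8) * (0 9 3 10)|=|(0 9 3 8 1 10)|=6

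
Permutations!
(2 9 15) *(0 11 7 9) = (0 11 7 9 15 2) = [11, 1, 0, 3, 4, 5, 6, 9, 8, 15, 10, 7, 12, 13, 14, 2]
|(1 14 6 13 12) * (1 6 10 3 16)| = 15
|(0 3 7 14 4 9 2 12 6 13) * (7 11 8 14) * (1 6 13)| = |(0 3 11 8 14 4 9 2 12 13)(1 6)| = 10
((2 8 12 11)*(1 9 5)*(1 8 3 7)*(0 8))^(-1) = [5, 7, 11, 2, 4, 9, 6, 3, 0, 1, 10, 12, 8] = (0 5 9 1 7 3 2 11 12 8)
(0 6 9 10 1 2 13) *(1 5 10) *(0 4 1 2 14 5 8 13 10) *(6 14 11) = (0 14 5)(1 11 6 9 2 10 8 13 4) = [14, 11, 10, 3, 1, 0, 9, 7, 13, 2, 8, 6, 12, 4, 5]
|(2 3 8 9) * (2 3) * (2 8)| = |(2 8 9 3)| = 4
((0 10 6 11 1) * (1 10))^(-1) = [1, 0, 2, 3, 4, 5, 10, 7, 8, 9, 11, 6] = (0 1)(6 10 11)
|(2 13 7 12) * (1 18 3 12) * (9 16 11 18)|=10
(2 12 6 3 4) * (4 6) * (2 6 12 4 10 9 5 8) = (2 4 6 3 12 10 9 5 8) = [0, 1, 4, 12, 6, 8, 3, 7, 2, 5, 9, 11, 10]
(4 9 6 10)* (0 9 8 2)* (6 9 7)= (0 7 6 10 4 8 2)= [7, 1, 0, 3, 8, 5, 10, 6, 2, 9, 4]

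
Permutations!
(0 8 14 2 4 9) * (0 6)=(0 8 14 2 4 9 6)=[8, 1, 4, 3, 9, 5, 0, 7, 14, 6, 10, 11, 12, 13, 2]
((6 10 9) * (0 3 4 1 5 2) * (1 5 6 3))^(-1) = (0 2 5 4 3 9 10 6 1) = [2, 0, 5, 9, 3, 4, 1, 7, 8, 10, 6]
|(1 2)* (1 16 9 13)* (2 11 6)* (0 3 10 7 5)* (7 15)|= |(0 3 10 15 7 5)(1 11 6 2 16 9 13)|= 42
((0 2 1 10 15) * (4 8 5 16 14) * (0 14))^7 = (0 8 15 2 5 14 1 16 4 10) = [8, 16, 5, 3, 10, 14, 6, 7, 15, 9, 0, 11, 12, 13, 1, 2, 4]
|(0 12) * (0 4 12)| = 2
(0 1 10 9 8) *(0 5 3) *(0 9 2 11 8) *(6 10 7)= (0 1 7 6 10 2 11 8 5 3 9)= [1, 7, 11, 9, 4, 3, 10, 6, 5, 0, 2, 8]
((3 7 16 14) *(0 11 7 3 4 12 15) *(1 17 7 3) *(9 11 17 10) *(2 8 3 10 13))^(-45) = (0 16 12 17 14 15 7 4) = [16, 1, 2, 3, 0, 5, 6, 4, 8, 9, 10, 11, 17, 13, 15, 7, 12, 14]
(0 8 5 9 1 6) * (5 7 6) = (0 8 7 6)(1 5 9) = [8, 5, 2, 3, 4, 9, 0, 6, 7, 1]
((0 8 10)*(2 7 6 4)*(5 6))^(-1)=(0 10 8)(2 4 6 5 7)=[10, 1, 4, 3, 6, 7, 5, 2, 0, 9, 8]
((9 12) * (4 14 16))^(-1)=[0, 1, 2, 3, 16, 5, 6, 7, 8, 12, 10, 11, 9, 13, 4, 15, 14]=(4 16 14)(9 12)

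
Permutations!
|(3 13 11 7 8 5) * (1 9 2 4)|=12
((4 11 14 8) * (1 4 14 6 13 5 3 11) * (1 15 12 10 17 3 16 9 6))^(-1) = (1 11 3 17 10 12 15 4)(5 13 6 9 16)(8 14) = [0, 11, 2, 17, 1, 13, 9, 7, 14, 16, 12, 3, 15, 6, 8, 4, 5, 10]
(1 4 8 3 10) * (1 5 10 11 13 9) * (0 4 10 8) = (0 4)(1 10 5 8 3 11 13 9) = [4, 10, 2, 11, 0, 8, 6, 7, 3, 1, 5, 13, 12, 9]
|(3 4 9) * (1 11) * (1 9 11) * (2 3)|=5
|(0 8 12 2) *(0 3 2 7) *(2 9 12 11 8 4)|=|(0 4 2 3 9 12 7)(8 11)|=14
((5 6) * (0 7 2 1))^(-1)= (0 1 2 7)(5 6)= [1, 2, 7, 3, 4, 6, 5, 0]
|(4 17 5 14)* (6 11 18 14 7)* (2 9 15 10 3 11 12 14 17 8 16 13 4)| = |(2 9 15 10 3 11 18 17 5 7 6 12 14)(4 8 16 13)| = 52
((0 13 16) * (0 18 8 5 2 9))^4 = (0 8)(2 16)(5 13)(9 18) = [8, 1, 16, 3, 4, 13, 6, 7, 0, 18, 10, 11, 12, 5, 14, 15, 2, 17, 9]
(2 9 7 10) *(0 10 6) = (0 10 2 9 7 6) = [10, 1, 9, 3, 4, 5, 0, 6, 8, 7, 2]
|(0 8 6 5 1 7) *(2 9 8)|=|(0 2 9 8 6 5 1 7)|=8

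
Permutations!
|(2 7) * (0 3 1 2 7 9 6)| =6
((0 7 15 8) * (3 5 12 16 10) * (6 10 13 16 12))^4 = (16) = [0, 1, 2, 3, 4, 5, 6, 7, 8, 9, 10, 11, 12, 13, 14, 15, 16]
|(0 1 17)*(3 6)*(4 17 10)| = |(0 1 10 4 17)(3 6)| = 10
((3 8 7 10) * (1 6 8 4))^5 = (1 3 7 6 4 10 8) = [0, 3, 2, 7, 10, 5, 4, 6, 1, 9, 8]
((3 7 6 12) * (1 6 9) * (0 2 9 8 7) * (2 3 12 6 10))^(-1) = (12)(0 3)(1 9 2 10)(7 8) = [3, 9, 10, 0, 4, 5, 6, 8, 7, 2, 1, 11, 12]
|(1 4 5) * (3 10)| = |(1 4 5)(3 10)| = 6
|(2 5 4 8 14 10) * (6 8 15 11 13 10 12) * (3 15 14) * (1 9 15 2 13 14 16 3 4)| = |(1 9 15 11 14 12 6 8 4 16 3 2 5)(10 13)| = 26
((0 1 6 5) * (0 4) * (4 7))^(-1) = [4, 0, 2, 3, 7, 6, 1, 5] = (0 4 7 5 6 1)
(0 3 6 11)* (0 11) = [3, 1, 2, 6, 4, 5, 0, 7, 8, 9, 10, 11] = (11)(0 3 6)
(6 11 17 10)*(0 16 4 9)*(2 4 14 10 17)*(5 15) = (17)(0 16 14 10 6 11 2 4 9)(5 15) = [16, 1, 4, 3, 9, 15, 11, 7, 8, 0, 6, 2, 12, 13, 10, 5, 14, 17]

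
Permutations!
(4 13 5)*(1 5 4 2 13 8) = (1 5 2 13 4 8) = [0, 5, 13, 3, 8, 2, 6, 7, 1, 9, 10, 11, 12, 4]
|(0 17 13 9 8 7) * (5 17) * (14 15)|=14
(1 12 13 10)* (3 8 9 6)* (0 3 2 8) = (0 3)(1 12 13 10)(2 8 9 6) = [3, 12, 8, 0, 4, 5, 2, 7, 9, 6, 1, 11, 13, 10]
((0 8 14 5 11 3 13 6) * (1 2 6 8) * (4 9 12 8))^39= (0 6 2 1)(3 9 14)(4 8 11)(5 13 12)= [6, 0, 1, 9, 8, 13, 2, 7, 11, 14, 10, 4, 5, 12, 3]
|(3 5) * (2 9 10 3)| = |(2 9 10 3 5)| = 5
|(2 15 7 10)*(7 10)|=3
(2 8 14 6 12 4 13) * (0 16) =[16, 1, 8, 3, 13, 5, 12, 7, 14, 9, 10, 11, 4, 2, 6, 15, 0] =(0 16)(2 8 14 6 12 4 13)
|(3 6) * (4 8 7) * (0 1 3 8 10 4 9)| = 14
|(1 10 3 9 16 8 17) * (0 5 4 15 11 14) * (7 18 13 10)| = 30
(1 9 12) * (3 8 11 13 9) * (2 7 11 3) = (1 2 7 11 13 9 12)(3 8) = [0, 2, 7, 8, 4, 5, 6, 11, 3, 12, 10, 13, 1, 9]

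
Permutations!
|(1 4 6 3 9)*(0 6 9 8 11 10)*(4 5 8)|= |(0 6 3 4 9 1 5 8 11 10)|= 10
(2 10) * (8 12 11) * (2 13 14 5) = (2 10 13 14 5)(8 12 11) = [0, 1, 10, 3, 4, 2, 6, 7, 12, 9, 13, 8, 11, 14, 5]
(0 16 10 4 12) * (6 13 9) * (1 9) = (0 16 10 4 12)(1 9 6 13) = [16, 9, 2, 3, 12, 5, 13, 7, 8, 6, 4, 11, 0, 1, 14, 15, 10]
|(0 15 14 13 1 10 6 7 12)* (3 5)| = |(0 15 14 13 1 10 6 7 12)(3 5)| = 18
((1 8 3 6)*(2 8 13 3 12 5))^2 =(1 3)(2 12)(5 8)(6 13) =[0, 3, 12, 1, 4, 8, 13, 7, 5, 9, 10, 11, 2, 6]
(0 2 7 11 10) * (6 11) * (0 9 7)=(0 2)(6 11 10 9 7)=[2, 1, 0, 3, 4, 5, 11, 6, 8, 7, 9, 10]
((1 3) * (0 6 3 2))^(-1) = (0 2 1 3 6) = [2, 3, 1, 6, 4, 5, 0]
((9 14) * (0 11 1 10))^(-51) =(0 11 1 10)(9 14) =[11, 10, 2, 3, 4, 5, 6, 7, 8, 14, 0, 1, 12, 13, 9]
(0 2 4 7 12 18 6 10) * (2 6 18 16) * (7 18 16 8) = (0 6 10)(2 4 18 16)(7 12 8) = [6, 1, 4, 3, 18, 5, 10, 12, 7, 9, 0, 11, 8, 13, 14, 15, 2, 17, 16]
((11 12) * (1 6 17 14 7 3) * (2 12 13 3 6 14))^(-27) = [0, 6, 13, 7, 4, 5, 12, 2, 8, 9, 10, 1, 3, 14, 17, 15, 16, 11] = (1 6 12 3 7 2 13 14 17 11)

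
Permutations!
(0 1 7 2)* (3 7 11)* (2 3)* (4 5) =(0 1 11 2)(3 7)(4 5) =[1, 11, 0, 7, 5, 4, 6, 3, 8, 9, 10, 2]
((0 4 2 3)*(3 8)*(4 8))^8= (0 3 8)= [3, 1, 2, 8, 4, 5, 6, 7, 0]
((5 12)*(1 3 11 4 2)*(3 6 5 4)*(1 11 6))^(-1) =(2 4 12 5 6 3 11) =[0, 1, 4, 11, 12, 6, 3, 7, 8, 9, 10, 2, 5]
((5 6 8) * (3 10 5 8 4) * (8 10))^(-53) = (3 8 10 5 6 4) = [0, 1, 2, 8, 3, 6, 4, 7, 10, 9, 5]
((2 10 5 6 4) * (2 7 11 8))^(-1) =(2 8 11 7 4 6 5 10) =[0, 1, 8, 3, 6, 10, 5, 4, 11, 9, 2, 7]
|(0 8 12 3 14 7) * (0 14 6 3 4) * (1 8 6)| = 14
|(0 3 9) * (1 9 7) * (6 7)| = |(0 3 6 7 1 9)| = 6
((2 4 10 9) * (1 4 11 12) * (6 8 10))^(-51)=(1 8 2)(4 10 11)(6 9 12)=[0, 8, 1, 3, 10, 5, 9, 7, 2, 12, 11, 4, 6]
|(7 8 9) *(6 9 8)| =3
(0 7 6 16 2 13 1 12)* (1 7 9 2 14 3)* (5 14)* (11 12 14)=(0 9 2 13 7 6 16 5 11 12)(1 14 3)=[9, 14, 13, 1, 4, 11, 16, 6, 8, 2, 10, 12, 0, 7, 3, 15, 5]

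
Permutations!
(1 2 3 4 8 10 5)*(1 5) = (1 2 3 4 8 10) = [0, 2, 3, 4, 8, 5, 6, 7, 10, 9, 1]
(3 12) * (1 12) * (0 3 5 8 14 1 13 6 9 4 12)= (0 3 13 6 9 4 12 5 8 14 1)= [3, 0, 2, 13, 12, 8, 9, 7, 14, 4, 10, 11, 5, 6, 1]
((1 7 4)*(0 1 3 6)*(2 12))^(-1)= (0 6 3 4 7 1)(2 12)= [6, 0, 12, 4, 7, 5, 3, 1, 8, 9, 10, 11, 2]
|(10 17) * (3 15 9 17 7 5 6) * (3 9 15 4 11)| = 6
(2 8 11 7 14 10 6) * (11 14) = (2 8 14 10 6)(7 11) = [0, 1, 8, 3, 4, 5, 2, 11, 14, 9, 6, 7, 12, 13, 10]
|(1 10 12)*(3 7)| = 6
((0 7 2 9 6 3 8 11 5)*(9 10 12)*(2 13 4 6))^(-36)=[0, 1, 2, 3, 4, 5, 6, 7, 8, 9, 10, 11, 12, 13]=(13)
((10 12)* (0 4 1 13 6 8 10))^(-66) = (0 10 6 1)(4 12 8 13) = [10, 0, 2, 3, 12, 5, 1, 7, 13, 9, 6, 11, 8, 4]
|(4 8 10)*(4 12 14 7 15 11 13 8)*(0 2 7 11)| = 12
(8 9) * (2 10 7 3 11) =(2 10 7 3 11)(8 9) =[0, 1, 10, 11, 4, 5, 6, 3, 9, 8, 7, 2]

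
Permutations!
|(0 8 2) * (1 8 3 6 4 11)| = |(0 3 6 4 11 1 8 2)| = 8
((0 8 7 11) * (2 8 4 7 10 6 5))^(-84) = [0, 1, 8, 3, 4, 2, 5, 7, 10, 9, 6, 11] = (11)(2 8 10 6 5)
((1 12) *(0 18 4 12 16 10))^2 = [4, 10, 2, 3, 1, 5, 6, 7, 8, 9, 18, 11, 16, 13, 14, 15, 0, 17, 12] = (0 4 1 10 18 12 16)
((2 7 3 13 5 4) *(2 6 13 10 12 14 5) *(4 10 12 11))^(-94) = [0, 1, 5, 11, 3, 13, 12, 10, 8, 9, 2, 7, 4, 14, 6] = (2 5 13 14 6 12 4 3 11 7 10)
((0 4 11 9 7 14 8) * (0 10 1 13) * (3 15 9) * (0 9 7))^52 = (0 15 10)(1 4 7)(3 8 9)(11 14 13) = [15, 4, 2, 8, 7, 5, 6, 1, 9, 3, 0, 14, 12, 11, 13, 10]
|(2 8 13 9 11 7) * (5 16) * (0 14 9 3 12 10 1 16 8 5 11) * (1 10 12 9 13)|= 35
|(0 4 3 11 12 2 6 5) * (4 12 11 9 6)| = |(0 12 2 4 3 9 6 5)| = 8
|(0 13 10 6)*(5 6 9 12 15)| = |(0 13 10 9 12 15 5 6)| = 8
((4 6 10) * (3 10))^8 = (10) = [0, 1, 2, 3, 4, 5, 6, 7, 8, 9, 10]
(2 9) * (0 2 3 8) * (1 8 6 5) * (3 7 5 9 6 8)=[2, 3, 6, 8, 4, 1, 9, 5, 0, 7]=(0 2 6 9 7 5 1 3 8)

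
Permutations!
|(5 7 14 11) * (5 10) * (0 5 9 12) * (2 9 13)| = |(0 5 7 14 11 10 13 2 9 12)| = 10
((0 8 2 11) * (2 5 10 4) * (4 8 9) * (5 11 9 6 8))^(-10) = [8, 1, 4, 3, 9, 5, 11, 7, 0, 2, 10, 6] = (0 8)(2 4 9)(6 11)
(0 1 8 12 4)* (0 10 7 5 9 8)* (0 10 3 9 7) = [1, 10, 2, 9, 3, 7, 6, 5, 12, 8, 0, 11, 4] = (0 1 10)(3 9 8 12 4)(5 7)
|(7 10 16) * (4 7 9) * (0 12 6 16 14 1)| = |(0 12 6 16 9 4 7 10 14 1)| = 10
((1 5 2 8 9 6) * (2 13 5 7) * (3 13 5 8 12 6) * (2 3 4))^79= (1 6 12 2 4 9 8 13 3 7)= [0, 6, 4, 7, 9, 5, 12, 1, 13, 8, 10, 11, 2, 3]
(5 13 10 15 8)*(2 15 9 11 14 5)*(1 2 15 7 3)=[0, 2, 7, 1, 4, 13, 6, 3, 15, 11, 9, 14, 12, 10, 5, 8]=(1 2 7 3)(5 13 10 9 11 14)(8 15)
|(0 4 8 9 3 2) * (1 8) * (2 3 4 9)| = |(0 9 4 1 8 2)| = 6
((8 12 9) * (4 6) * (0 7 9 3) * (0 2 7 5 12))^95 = [8, 1, 3, 12, 6, 0, 4, 2, 9, 7, 10, 11, 5] = (0 8 9 7 2 3 12 5)(4 6)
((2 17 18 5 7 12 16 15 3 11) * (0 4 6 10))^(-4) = [0, 1, 16, 7, 4, 11, 6, 2, 8, 9, 10, 12, 17, 13, 14, 5, 18, 15, 3] = (2 16 18 3 7)(5 11 12 17 15)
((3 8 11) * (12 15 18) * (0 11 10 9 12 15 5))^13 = [9, 1, 2, 5, 4, 10, 6, 7, 0, 3, 11, 12, 8, 13, 14, 18, 16, 17, 15] = (0 9 3 5 10 11 12 8)(15 18)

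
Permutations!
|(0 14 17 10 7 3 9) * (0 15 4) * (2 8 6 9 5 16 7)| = |(0 14 17 10 2 8 6 9 15 4)(3 5 16 7)| = 20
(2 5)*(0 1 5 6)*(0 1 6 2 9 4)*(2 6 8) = [8, 5, 6, 3, 0, 9, 1, 7, 2, 4] = (0 8 2 6 1 5 9 4)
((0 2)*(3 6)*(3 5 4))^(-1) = (0 2)(3 4 5 6) = [2, 1, 0, 4, 5, 6, 3]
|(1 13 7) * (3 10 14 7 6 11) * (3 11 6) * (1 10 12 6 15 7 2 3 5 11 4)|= 40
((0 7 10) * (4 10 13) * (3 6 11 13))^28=(0 11)(3 4)(6 10)(7 13)=[11, 1, 2, 4, 3, 5, 10, 13, 8, 9, 6, 0, 12, 7]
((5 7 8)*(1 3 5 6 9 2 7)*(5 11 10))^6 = [0, 3, 7, 11, 4, 1, 9, 8, 6, 2, 5, 10] = (1 3 11 10 5)(2 7 8 6 9)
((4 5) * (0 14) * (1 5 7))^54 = (14)(1 4)(5 7) = [0, 4, 2, 3, 1, 7, 6, 5, 8, 9, 10, 11, 12, 13, 14]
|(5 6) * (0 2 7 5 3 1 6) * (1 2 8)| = 8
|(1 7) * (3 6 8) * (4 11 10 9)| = |(1 7)(3 6 8)(4 11 10 9)| = 12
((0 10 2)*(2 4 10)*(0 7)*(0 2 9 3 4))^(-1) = [10, 1, 7, 9, 3, 5, 6, 2, 8, 0, 4] = (0 10 4 3 9)(2 7)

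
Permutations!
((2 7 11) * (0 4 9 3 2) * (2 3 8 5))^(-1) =(0 11 7 2 5 8 9 4) =[11, 1, 5, 3, 0, 8, 6, 2, 9, 4, 10, 7]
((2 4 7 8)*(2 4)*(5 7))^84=[0, 1, 2, 3, 4, 5, 6, 7, 8]=(8)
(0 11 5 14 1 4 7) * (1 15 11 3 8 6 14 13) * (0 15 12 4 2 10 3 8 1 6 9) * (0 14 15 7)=(0 8 9 14 12 4)(1 2 10 3)(5 13 6 15 11)=[8, 2, 10, 1, 0, 13, 15, 7, 9, 14, 3, 5, 4, 6, 12, 11]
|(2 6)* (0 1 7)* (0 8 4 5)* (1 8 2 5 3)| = 9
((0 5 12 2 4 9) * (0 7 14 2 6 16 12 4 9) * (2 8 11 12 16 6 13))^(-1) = (16)(0 4 5)(2 13 12 11 8 14 7 9) = [4, 1, 13, 3, 5, 0, 6, 9, 14, 2, 10, 8, 11, 12, 7, 15, 16]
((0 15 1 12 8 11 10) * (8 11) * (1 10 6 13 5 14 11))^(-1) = (0 10 15)(1 12)(5 13 6 11 14) = [10, 12, 2, 3, 4, 13, 11, 7, 8, 9, 15, 14, 1, 6, 5, 0]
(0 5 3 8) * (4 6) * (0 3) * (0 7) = (0 5 7)(3 8)(4 6) = [5, 1, 2, 8, 6, 7, 4, 0, 3]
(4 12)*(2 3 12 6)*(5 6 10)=[0, 1, 3, 12, 10, 6, 2, 7, 8, 9, 5, 11, 4]=(2 3 12 4 10 5 6)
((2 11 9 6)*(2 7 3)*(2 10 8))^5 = [0, 1, 3, 9, 4, 5, 2, 11, 7, 8, 6, 10] = (2 3 9 8 7 11 10 6)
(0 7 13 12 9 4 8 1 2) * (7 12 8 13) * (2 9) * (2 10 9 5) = (0 12 10 9 4 13 8 1 5 2) = [12, 5, 0, 3, 13, 2, 6, 7, 1, 4, 9, 11, 10, 8]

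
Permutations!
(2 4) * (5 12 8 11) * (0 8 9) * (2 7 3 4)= (0 8 11 5 12 9)(3 4 7)= [8, 1, 2, 4, 7, 12, 6, 3, 11, 0, 10, 5, 9]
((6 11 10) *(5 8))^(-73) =(5 8)(6 10 11) =[0, 1, 2, 3, 4, 8, 10, 7, 5, 9, 11, 6]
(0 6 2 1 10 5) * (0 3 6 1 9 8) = [1, 10, 9, 6, 4, 3, 2, 7, 0, 8, 5] = (0 1 10 5 3 6 2 9 8)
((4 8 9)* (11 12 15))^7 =(4 8 9)(11 12 15) =[0, 1, 2, 3, 8, 5, 6, 7, 9, 4, 10, 12, 15, 13, 14, 11]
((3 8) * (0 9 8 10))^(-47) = (0 3 9 10 8) = [3, 1, 2, 9, 4, 5, 6, 7, 0, 10, 8]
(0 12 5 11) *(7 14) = [12, 1, 2, 3, 4, 11, 6, 14, 8, 9, 10, 0, 5, 13, 7] = (0 12 5 11)(7 14)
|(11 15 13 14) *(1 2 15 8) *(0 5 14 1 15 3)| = |(0 5 14 11 8 15 13 1 2 3)| = 10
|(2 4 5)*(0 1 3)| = 3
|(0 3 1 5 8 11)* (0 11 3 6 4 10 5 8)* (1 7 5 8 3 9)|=10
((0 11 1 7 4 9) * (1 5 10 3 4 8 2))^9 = (0 5 3 9 11 10 4)(1 7 8 2) = [5, 7, 1, 9, 0, 3, 6, 8, 2, 11, 4, 10]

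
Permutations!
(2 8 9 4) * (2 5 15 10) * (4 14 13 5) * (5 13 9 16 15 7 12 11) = (2 8 16 15 10)(5 7 12 11)(9 14) = [0, 1, 8, 3, 4, 7, 6, 12, 16, 14, 2, 5, 11, 13, 9, 10, 15]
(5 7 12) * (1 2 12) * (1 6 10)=(1 2 12 5 7 6 10)=[0, 2, 12, 3, 4, 7, 10, 6, 8, 9, 1, 11, 5]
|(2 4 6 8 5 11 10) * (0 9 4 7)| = 10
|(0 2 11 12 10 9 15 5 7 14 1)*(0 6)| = 12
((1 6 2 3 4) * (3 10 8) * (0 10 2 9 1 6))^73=[10, 0, 2, 4, 6, 5, 9, 7, 3, 1, 8]=(0 10 8 3 4 6 9 1)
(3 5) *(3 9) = (3 5 9) = [0, 1, 2, 5, 4, 9, 6, 7, 8, 3]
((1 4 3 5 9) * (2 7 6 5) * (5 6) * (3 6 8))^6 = (1 7 8)(2 6 9)(3 4 5) = [0, 7, 6, 4, 5, 3, 9, 8, 1, 2]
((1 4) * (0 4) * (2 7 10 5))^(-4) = [1, 4, 2, 3, 0, 5, 6, 7, 8, 9, 10] = (10)(0 1 4)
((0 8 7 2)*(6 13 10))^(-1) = (0 2 7 8)(6 10 13) = [2, 1, 7, 3, 4, 5, 10, 8, 0, 9, 13, 11, 12, 6]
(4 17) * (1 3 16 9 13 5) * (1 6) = (1 3 16 9 13 5 6)(4 17) = [0, 3, 2, 16, 17, 6, 1, 7, 8, 13, 10, 11, 12, 5, 14, 15, 9, 4]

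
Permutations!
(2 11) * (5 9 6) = (2 11)(5 9 6) = [0, 1, 11, 3, 4, 9, 5, 7, 8, 6, 10, 2]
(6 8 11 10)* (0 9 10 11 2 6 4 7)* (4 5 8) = (11)(0 9 10 5 8 2 6 4 7) = [9, 1, 6, 3, 7, 8, 4, 0, 2, 10, 5, 11]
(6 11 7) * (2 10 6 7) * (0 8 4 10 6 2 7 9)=[8, 1, 6, 3, 10, 5, 11, 9, 4, 0, 2, 7]=(0 8 4 10 2 6 11 7 9)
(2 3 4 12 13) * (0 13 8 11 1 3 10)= (0 13 2 10)(1 3 4 12 8 11)= [13, 3, 10, 4, 12, 5, 6, 7, 11, 9, 0, 1, 8, 2]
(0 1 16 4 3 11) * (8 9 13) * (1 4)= (0 4 3 11)(1 16)(8 9 13)= [4, 16, 2, 11, 3, 5, 6, 7, 9, 13, 10, 0, 12, 8, 14, 15, 1]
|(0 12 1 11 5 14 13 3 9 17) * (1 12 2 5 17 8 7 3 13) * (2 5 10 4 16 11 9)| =14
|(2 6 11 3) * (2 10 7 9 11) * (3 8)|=|(2 6)(3 10 7 9 11 8)|=6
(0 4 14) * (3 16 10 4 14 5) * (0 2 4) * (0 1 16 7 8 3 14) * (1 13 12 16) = [0, 1, 4, 7, 5, 14, 6, 8, 3, 9, 13, 11, 16, 12, 2, 15, 10] = (2 4 5 14)(3 7 8)(10 13 12 16)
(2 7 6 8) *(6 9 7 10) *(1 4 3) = (1 4 3)(2 10 6 8)(7 9) = [0, 4, 10, 1, 3, 5, 8, 9, 2, 7, 6]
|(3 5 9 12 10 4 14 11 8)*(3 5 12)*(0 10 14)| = 21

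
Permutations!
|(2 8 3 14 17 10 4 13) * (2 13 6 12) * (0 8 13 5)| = 12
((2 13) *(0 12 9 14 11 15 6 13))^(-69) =[14, 1, 9, 3, 4, 5, 0, 7, 8, 15, 10, 13, 11, 12, 6, 2] =(0 14 6)(2 9 15)(11 13 12)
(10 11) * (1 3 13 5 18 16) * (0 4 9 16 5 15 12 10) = (0 4 9 16 1 3 13 15 12 10 11)(5 18) = [4, 3, 2, 13, 9, 18, 6, 7, 8, 16, 11, 0, 10, 15, 14, 12, 1, 17, 5]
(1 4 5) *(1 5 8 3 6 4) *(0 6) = [6, 1, 2, 0, 8, 5, 4, 7, 3] = (0 6 4 8 3)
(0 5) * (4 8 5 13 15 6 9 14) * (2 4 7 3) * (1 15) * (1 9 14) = (0 13 9 1 15 6 14 7 3 2 4 8 5) = [13, 15, 4, 2, 8, 0, 14, 3, 5, 1, 10, 11, 12, 9, 7, 6]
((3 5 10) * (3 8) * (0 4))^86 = (3 10)(5 8) = [0, 1, 2, 10, 4, 8, 6, 7, 5, 9, 3]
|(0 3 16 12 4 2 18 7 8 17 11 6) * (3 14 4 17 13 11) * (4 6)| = 84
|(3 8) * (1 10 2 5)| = |(1 10 2 5)(3 8)| = 4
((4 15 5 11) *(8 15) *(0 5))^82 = (0 8 11)(4 5 15) = [8, 1, 2, 3, 5, 15, 6, 7, 11, 9, 10, 0, 12, 13, 14, 4]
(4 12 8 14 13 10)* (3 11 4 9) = (3 11 4 12 8 14 13 10 9) = [0, 1, 2, 11, 12, 5, 6, 7, 14, 3, 9, 4, 8, 10, 13]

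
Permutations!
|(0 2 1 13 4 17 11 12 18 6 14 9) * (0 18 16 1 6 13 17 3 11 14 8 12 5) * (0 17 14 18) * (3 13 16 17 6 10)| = 30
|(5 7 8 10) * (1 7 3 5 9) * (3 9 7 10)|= |(1 10 7 8 3 5 9)|= 7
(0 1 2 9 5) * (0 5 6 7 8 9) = (0 1 2)(6 7 8 9) = [1, 2, 0, 3, 4, 5, 7, 8, 9, 6]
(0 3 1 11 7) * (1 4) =[3, 11, 2, 4, 1, 5, 6, 0, 8, 9, 10, 7] =(0 3 4 1 11 7)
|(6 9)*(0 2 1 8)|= 4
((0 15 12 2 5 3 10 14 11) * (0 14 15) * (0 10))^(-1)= [3, 1, 12, 5, 4, 2, 6, 7, 8, 9, 0, 14, 15, 13, 11, 10]= (0 3 5 2 12 15 10)(11 14)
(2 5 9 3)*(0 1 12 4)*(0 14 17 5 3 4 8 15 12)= [1, 0, 3, 2, 14, 9, 6, 7, 15, 4, 10, 11, 8, 13, 17, 12, 16, 5]= (0 1)(2 3)(4 14 17 5 9)(8 15 12)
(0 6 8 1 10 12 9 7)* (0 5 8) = (0 6)(1 10 12 9 7 5 8) = [6, 10, 2, 3, 4, 8, 0, 5, 1, 7, 12, 11, 9]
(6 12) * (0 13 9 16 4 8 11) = (0 13 9 16 4 8 11)(6 12) = [13, 1, 2, 3, 8, 5, 12, 7, 11, 16, 10, 0, 6, 9, 14, 15, 4]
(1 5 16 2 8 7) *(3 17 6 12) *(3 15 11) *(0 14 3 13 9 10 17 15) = (0 14 3 15 11 13 9 10 17 6 12)(1 5 16 2 8 7) = [14, 5, 8, 15, 4, 16, 12, 1, 7, 10, 17, 13, 0, 9, 3, 11, 2, 6]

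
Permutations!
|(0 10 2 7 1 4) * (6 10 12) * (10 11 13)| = 10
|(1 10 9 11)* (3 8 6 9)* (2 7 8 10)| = |(1 2 7 8 6 9 11)(3 10)| = 14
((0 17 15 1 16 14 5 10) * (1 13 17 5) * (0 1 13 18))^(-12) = [15, 5, 2, 3, 4, 18, 6, 7, 8, 9, 0, 11, 12, 16, 1, 13, 10, 14, 17] = (0 15 13 16 10)(1 5 18 17 14)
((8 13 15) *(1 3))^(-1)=(1 3)(8 15 13)=[0, 3, 2, 1, 4, 5, 6, 7, 15, 9, 10, 11, 12, 8, 14, 13]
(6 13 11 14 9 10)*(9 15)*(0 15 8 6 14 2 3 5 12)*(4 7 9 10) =(0 15 10 14 8 6 13 11 2 3 5 12)(4 7 9) =[15, 1, 3, 5, 7, 12, 13, 9, 6, 4, 14, 2, 0, 11, 8, 10]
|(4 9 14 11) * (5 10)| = 4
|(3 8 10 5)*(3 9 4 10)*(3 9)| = |(3 8 9 4 10 5)| = 6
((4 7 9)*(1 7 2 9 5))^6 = (9) = [0, 1, 2, 3, 4, 5, 6, 7, 8, 9]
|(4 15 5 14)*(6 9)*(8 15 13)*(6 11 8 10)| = 10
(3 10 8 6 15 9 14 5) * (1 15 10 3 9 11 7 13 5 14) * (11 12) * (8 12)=(1 15 8 6 10 12 11 7 13 5 9)=[0, 15, 2, 3, 4, 9, 10, 13, 6, 1, 12, 7, 11, 5, 14, 8]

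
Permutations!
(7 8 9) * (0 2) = [2, 1, 0, 3, 4, 5, 6, 8, 9, 7] = (0 2)(7 8 9)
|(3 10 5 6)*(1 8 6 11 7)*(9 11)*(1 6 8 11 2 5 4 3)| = 12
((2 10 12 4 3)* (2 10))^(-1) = (3 4 12 10) = [0, 1, 2, 4, 12, 5, 6, 7, 8, 9, 3, 11, 10]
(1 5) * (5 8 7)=(1 8 7 5)=[0, 8, 2, 3, 4, 1, 6, 5, 7]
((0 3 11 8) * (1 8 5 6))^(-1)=(0 8 1 6 5 11 3)=[8, 6, 2, 0, 4, 11, 5, 7, 1, 9, 10, 3]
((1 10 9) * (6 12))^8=(12)(1 9 10)=[0, 9, 2, 3, 4, 5, 6, 7, 8, 10, 1, 11, 12]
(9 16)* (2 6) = (2 6)(9 16) = [0, 1, 6, 3, 4, 5, 2, 7, 8, 16, 10, 11, 12, 13, 14, 15, 9]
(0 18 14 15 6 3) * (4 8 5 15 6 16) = (0 18 14 6 3)(4 8 5 15 16) = [18, 1, 2, 0, 8, 15, 3, 7, 5, 9, 10, 11, 12, 13, 6, 16, 4, 17, 14]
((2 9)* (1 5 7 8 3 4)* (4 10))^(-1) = (1 4 10 3 8 7 5)(2 9) = [0, 4, 9, 8, 10, 1, 6, 5, 7, 2, 3]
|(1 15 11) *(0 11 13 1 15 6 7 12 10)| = 9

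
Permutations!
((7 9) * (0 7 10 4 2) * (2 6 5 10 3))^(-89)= (0 7 9 3 2)(4 10 5 6)= [7, 1, 0, 2, 10, 6, 4, 9, 8, 3, 5]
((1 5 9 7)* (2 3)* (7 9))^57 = [0, 1, 3, 2, 4, 5, 6, 7, 8, 9] = (9)(2 3)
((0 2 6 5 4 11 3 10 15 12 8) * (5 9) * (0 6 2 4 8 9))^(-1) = (0 6 8 5 9 12 15 10 3 11 4) = [6, 1, 2, 11, 0, 9, 8, 7, 5, 12, 3, 4, 15, 13, 14, 10]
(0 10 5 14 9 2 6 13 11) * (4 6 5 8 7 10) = (0 4 6 13 11)(2 5 14 9)(7 10 8) = [4, 1, 5, 3, 6, 14, 13, 10, 7, 2, 8, 0, 12, 11, 9]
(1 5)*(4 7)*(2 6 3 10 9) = (1 5)(2 6 3 10 9)(4 7) = [0, 5, 6, 10, 7, 1, 3, 4, 8, 2, 9]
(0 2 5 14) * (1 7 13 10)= [2, 7, 5, 3, 4, 14, 6, 13, 8, 9, 1, 11, 12, 10, 0]= (0 2 5 14)(1 7 13 10)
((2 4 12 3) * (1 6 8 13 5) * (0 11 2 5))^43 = (0 13 8 6 1 5 3 12 4 2 11) = [13, 5, 11, 12, 2, 3, 1, 7, 6, 9, 10, 0, 4, 8]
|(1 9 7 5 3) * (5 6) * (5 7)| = |(1 9 5 3)(6 7)| = 4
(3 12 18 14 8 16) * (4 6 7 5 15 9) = [0, 1, 2, 12, 6, 15, 7, 5, 16, 4, 10, 11, 18, 13, 8, 9, 3, 17, 14] = (3 12 18 14 8 16)(4 6 7 5 15 9)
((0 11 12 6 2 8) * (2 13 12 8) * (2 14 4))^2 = (0 8 11)(2 4 14)(6 12 13) = [8, 1, 4, 3, 14, 5, 12, 7, 11, 9, 10, 0, 13, 6, 2]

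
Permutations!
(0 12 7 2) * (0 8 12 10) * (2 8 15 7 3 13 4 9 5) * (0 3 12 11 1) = (0 10 3 13 4 9 5 2 15 7 8 11 1) = [10, 0, 15, 13, 9, 2, 6, 8, 11, 5, 3, 1, 12, 4, 14, 7]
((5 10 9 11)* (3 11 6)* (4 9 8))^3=(3 10 9 11 8 6 5 4)=[0, 1, 2, 10, 3, 4, 5, 7, 6, 11, 9, 8]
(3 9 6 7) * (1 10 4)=[0, 10, 2, 9, 1, 5, 7, 3, 8, 6, 4]=(1 10 4)(3 9 6 7)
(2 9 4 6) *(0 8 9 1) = (0 8 9 4 6 2 1) = [8, 0, 1, 3, 6, 5, 2, 7, 9, 4]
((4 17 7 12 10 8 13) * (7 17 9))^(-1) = (17)(4 13 8 10 12 7 9) = [0, 1, 2, 3, 13, 5, 6, 9, 10, 4, 12, 11, 7, 8, 14, 15, 16, 17]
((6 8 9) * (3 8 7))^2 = (3 9 7 8 6) = [0, 1, 2, 9, 4, 5, 3, 8, 6, 7]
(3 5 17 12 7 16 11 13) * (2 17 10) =(2 17 12 7 16 11 13 3 5 10) =[0, 1, 17, 5, 4, 10, 6, 16, 8, 9, 2, 13, 7, 3, 14, 15, 11, 12]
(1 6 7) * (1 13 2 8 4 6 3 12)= (1 3 12)(2 8 4 6 7 13)= [0, 3, 8, 12, 6, 5, 7, 13, 4, 9, 10, 11, 1, 2]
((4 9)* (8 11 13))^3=(13)(4 9)=[0, 1, 2, 3, 9, 5, 6, 7, 8, 4, 10, 11, 12, 13]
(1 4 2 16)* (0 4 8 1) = (0 4 2 16)(1 8) = [4, 8, 16, 3, 2, 5, 6, 7, 1, 9, 10, 11, 12, 13, 14, 15, 0]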